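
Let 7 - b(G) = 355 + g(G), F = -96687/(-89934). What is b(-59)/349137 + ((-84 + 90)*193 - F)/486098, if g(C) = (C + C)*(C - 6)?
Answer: -6160670279281/299277070425684 ≈ -0.020585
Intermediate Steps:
g(C) = 2*C*(-6 + C) (g(C) = (2*C)*(-6 + C) = 2*C*(-6 + C))
F = 32229/29978 (F = -96687*(-1/89934) = 32229/29978 ≈ 1.0751)
b(G) = -348 - 2*G*(-6 + G) (b(G) = 7 - (355 + 2*G*(-6 + G)) = 7 + (-355 - 2*G*(-6 + G)) = -348 - 2*G*(-6 + G))
b(-59)/349137 + ((-84 + 90)*193 - F)/486098 = (-348 - 2*(-59)*(-6 - 59))/349137 + ((-84 + 90)*193 - 1*32229/29978)/486098 = (-348 - 2*(-59)*(-65))*(1/349137) + (6*193 - 32229/29978)*(1/486098) = (-348 - 7670)*(1/349137) + (1158 - 32229/29978)*(1/486098) = -8018*1/349137 + (34682295/29978)*(1/486098) = -8018/349137 + 2040135/857190932 = -6160670279281/299277070425684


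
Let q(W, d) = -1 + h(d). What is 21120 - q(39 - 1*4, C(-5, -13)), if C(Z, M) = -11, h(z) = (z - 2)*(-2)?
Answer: 21095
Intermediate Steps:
h(z) = 4 - 2*z (h(z) = (-2 + z)*(-2) = 4 - 2*z)
q(W, d) = 3 - 2*d (q(W, d) = -1 + (4 - 2*d) = 3 - 2*d)
21120 - q(39 - 1*4, C(-5, -13)) = 21120 - (3 - 2*(-11)) = 21120 - (3 + 22) = 21120 - 1*25 = 21120 - 25 = 21095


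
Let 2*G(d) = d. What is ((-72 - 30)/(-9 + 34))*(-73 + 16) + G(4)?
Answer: 5864/25 ≈ 234.56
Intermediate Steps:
G(d) = d/2
((-72 - 30)/(-9 + 34))*(-73 + 16) + G(4) = ((-72 - 30)/(-9 + 34))*(-73 + 16) + (1/2)*4 = -102/25*(-57) + 2 = 5814/25 + 2 = 5864/25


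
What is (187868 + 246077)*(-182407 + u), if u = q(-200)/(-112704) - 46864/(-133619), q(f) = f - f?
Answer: -10576538911272205/133619 ≈ -7.9154e+10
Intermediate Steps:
q(f) = 0
u = 46864/133619 (u = 0/(-112704) - 46864/(-133619) = 0*(-1/112704) - 46864*(-1/133619) = 0 + 46864/133619 = 46864/133619 ≈ 0.35073)
(187868 + 246077)*(-182407 + u) = (187868 + 246077)*(-182407 + 46864/133619) = 433945*(-24372994069/133619) = -10576538911272205/133619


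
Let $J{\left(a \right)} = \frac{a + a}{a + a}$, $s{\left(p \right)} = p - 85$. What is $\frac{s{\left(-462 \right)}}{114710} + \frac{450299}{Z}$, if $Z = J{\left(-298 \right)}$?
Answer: $\frac{51653797743}{114710} \approx 4.503 \cdot 10^{5}$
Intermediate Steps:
$s{\left(p \right)} = -85 + p$
$J{\left(a \right)} = 1$ ($J{\left(a \right)} = \frac{2 a}{2 a} = 2 a \frac{1}{2 a} = 1$)
$Z = 1$
$\frac{s{\left(-462 \right)}}{114710} + \frac{450299}{Z} = \frac{-85 - 462}{114710} + \frac{450299}{1} = \left(-547\right) \frac{1}{114710} + 450299 \cdot 1 = - \frac{547}{114710} + 450299 = \frac{51653797743}{114710}$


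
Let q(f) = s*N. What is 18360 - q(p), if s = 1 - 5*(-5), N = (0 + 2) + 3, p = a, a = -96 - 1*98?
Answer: 18230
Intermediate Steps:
a = -194 (a = -96 - 98 = -194)
p = -194
N = 5 (N = 2 + 3 = 5)
s = 26 (s = 1 + 25 = 26)
q(f) = 130 (q(f) = 26*5 = 130)
18360 - q(p) = 18360 - 1*130 = 18360 - 130 = 18230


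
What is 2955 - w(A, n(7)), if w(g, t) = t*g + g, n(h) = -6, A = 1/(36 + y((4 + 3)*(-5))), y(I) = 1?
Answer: 109340/37 ≈ 2955.1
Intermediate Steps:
A = 1/37 (A = 1/(36 + 1) = 1/37 ≈ 0.027027)
w(g, t) = g + g*t (w(g, t) = g*t + g = g + g*t)
2955 - w(A, n(7)) = 2955 - (1 - 6)/37 = 2955 - (-5)/37 = 2955 - 1*(-5/37) = 2955 + 5/37 = 109340/37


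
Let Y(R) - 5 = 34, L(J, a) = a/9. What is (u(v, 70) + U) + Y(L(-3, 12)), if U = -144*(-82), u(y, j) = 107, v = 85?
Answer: 11954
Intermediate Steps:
L(J, a) = a/9 (L(J, a) = a*(⅑) = a/9)
Y(R) = 39 (Y(R) = 5 + 34 = 39)
U = 11808
(u(v, 70) + U) + Y(L(-3, 12)) = (107 + 11808) + 39 = 11915 + 39 = 11954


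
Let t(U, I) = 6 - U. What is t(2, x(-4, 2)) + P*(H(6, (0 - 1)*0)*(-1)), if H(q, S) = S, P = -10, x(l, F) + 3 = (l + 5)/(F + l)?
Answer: 4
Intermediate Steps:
x(l, F) = -3 + (5 + l)/(F + l) (x(l, F) = -3 + (l + 5)/(F + l) = -3 + (5 + l)/(F + l))
t(2, x(-4, 2)) + P*(H(6, (0 - 1)*0)*(-1)) = (6 - 1*2) - 10*(0 - 1)*0*(-1) = (6 - 2) - 10*(-1*0)*(-1) = 4 - 0*(-1) = 4 - 10*0 = 4 + 0 = 4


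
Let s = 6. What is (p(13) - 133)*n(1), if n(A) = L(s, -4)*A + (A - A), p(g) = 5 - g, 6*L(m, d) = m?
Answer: -141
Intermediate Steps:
L(m, d) = m/6
n(A) = A (n(A) = ((1/6)*6)*A + (A - A) = 1*A + 0 = A + 0 = A)
(p(13) - 133)*n(1) = ((5 - 1*13) - 133)*1 = ((5 - 13) - 133)*1 = (-8 - 133)*1 = -141*1 = -141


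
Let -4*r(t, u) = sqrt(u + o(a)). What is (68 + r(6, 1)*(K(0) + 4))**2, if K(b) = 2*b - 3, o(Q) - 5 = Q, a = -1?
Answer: (272 - sqrt(5))**2/16 ≈ 4548.3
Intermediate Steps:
o(Q) = 5 + Q
K(b) = -3 + 2*b
r(t, u) = -sqrt(4 + u)/4 (r(t, u) = -sqrt(u + (5 - 1))/4 = -sqrt(u + 4)/4 = -sqrt(4 + u)/4)
(68 + r(6, 1)*(K(0) + 4))**2 = (68 + (-sqrt(4 + 1)/4)*((-3 + 2*0) + 4))**2 = (68 + (-sqrt(5)/4)*((-3 + 0) + 4))**2 = (68 + (-sqrt(5)/4)*(-3 + 4))**2 = (68 - sqrt(5)/4*1)**2 = (68 - sqrt(5)/4)**2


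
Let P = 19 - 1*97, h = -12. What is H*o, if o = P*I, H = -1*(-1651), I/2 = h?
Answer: 3090672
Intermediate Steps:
P = -78 (P = 19 - 97 = -78)
I = -24 (I = 2*(-12) = -24)
H = 1651
o = 1872 (o = -78*(-24) = 1872)
H*o = 1651*1872 = 3090672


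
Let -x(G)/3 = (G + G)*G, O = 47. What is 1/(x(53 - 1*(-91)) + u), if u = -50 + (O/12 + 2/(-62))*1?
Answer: -372/46299907 ≈ -8.0346e-6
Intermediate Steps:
u = -17155/372 (u = -50 + (47/12 + 2/(-62))*1 = -50 + (47*(1/12) + 2*(-1/62))*1 = -50 + (47/12 - 1/31)*1 = -50 + (1445/372)*1 = -50 + 1445/372 = -17155/372 ≈ -46.116)
x(G) = -6*G² (x(G) = -3*(G + G)*G = -3*2*G*G = -6*G²)
1/(x(53 - 1*(-91)) + u) = 1/(-6*(53 - 1*(-91))² - 17155/372) = 1/(-6*(53 + 91)² - 17155/372) = 1/(-6*144² - 17155/372) = 1/(-6*20736 - 17155/372) = 1/(-124416 - 17155/372) = 1/(-46299907/372) = -372/46299907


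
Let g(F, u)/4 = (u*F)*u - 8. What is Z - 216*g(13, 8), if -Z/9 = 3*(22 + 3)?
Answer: -712611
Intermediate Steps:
g(F, u) = -32 + 4*F*u² (g(F, u) = 4*((u*F)*u - 8) = 4*((F*u)*u - 8) = 4*(F*u² - 8) = 4*(-8 + F*u²) = -32 + 4*F*u²)
Z = -675 (Z = -27*(22 + 3) = -27*25 = -9*75 = -675)
Z - 216*g(13, 8) = -675 - 216*(-32 + 4*13*8²) = -675 - 216*(-32 + 4*13*64) = -675 - 216*(-32 + 3328) = -675 - 216*3296 = -675 - 711936 = -712611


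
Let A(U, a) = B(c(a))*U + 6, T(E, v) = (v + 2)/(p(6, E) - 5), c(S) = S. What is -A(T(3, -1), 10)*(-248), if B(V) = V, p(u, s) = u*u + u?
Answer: 57536/37 ≈ 1555.0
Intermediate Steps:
p(u, s) = u + u**2 (p(u, s) = u**2 + u = u + u**2)
T(E, v) = 2/37 + v/37 (T(E, v) = (v + 2)/(6*(1 + 6) - 5) = (2 + v)/(6*7 - 5) = (2 + v)/(42 - 5) = (2 + v)/37 = (2 + v)*(1/37) = 2/37 + v/37)
A(U, a) = 6 + U*a (A(U, a) = a*U + 6 = U*a + 6 = 6 + U*a)
-A(T(3, -1), 10)*(-248) = -(6 + (2/37 + (1/37)*(-1))*10)*(-248) = -(6 + (2/37 - 1/37)*10)*(-248) = -(6 + (1/37)*10)*(-248) = -(6 + 10/37)*(-248) = -232*(-248)/37 = -1*(-57536/37) = 57536/37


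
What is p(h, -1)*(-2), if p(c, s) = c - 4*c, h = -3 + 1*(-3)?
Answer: -36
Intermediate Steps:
h = -6 (h = -3 - 3 = -6)
p(c, s) = -3*c
p(h, -1)*(-2) = -3*(-6)*(-2) = 18*(-2) = -36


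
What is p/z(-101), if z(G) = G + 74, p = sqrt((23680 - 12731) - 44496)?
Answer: -I*sqrt(33547)/27 ≈ -6.7836*I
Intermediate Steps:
p = I*sqrt(33547) (p = sqrt(10949 - 44496) = sqrt(-33547) = I*sqrt(33547) ≈ 183.16*I)
z(G) = 74 + G
p/z(-101) = (I*sqrt(33547))/(74 - 101) = (I*sqrt(33547))/(-27) = (I*sqrt(33547))*(-1/27) = -I*sqrt(33547)/27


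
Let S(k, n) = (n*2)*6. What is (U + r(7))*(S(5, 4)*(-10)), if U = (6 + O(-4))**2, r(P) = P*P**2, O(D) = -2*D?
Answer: -258720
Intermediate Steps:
r(P) = P**3
S(k, n) = 12*n (S(k, n) = (2*n)*6 = 12*n)
U = 196 (U = (6 - 2*(-4))**2 = (6 + 8)**2 = 14**2 = 196)
(U + r(7))*(S(5, 4)*(-10)) = (196 + 7**3)*((12*4)*(-10)) = (196 + 343)*(48*(-10)) = 539*(-480) = -258720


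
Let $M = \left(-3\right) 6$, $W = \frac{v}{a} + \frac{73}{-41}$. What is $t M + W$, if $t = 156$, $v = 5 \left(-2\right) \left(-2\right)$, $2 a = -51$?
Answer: $- \frac{5876891}{2091} \approx -2810.6$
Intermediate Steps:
$a = - \frac{51}{2}$ ($a = \frac{1}{2} \left(-51\right) = - \frac{51}{2} \approx -25.5$)
$v = 20$ ($v = \left(-10\right) \left(-2\right) = 20$)
$W = - \frac{5363}{2091}$ ($W = \frac{20}{- \frac{51}{2}} + \frac{73}{-41} = 20 \left(- \frac{2}{51}\right) + 73 \left(- \frac{1}{41}\right) = - \frac{40}{51} - \frac{73}{41} = - \frac{5363}{2091} \approx -2.5648$)
$M = -18$
$t M + W = 156 \left(-18\right) - \frac{5363}{2091} = -2808 - \frac{5363}{2091} = - \frac{5876891}{2091}$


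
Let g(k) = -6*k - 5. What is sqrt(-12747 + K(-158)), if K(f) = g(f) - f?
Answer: 3*I*sqrt(1294) ≈ 107.92*I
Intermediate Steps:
g(k) = -5 - 6*k
K(f) = -5 - 7*f (K(f) = (-5 - 6*f) - f = -5 - 7*f)
sqrt(-12747 + K(-158)) = sqrt(-12747 + (-5 - 7*(-158))) = sqrt(-12747 + (-5 + 1106)) = sqrt(-12747 + 1101) = sqrt(-11646) = 3*I*sqrt(1294)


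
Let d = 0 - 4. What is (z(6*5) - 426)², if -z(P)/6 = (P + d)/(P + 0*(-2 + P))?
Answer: 4648336/25 ≈ 1.8593e+5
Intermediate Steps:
d = -4
z(P) = -6*(-4 + P)/P (z(P) = -6*(P - 4)/(P + 0*(-2 + P)) = -6*(-4 + P)/(P + 0) = -6*(-4 + P)/P)
(z(6*5) - 426)² = ((-6 + 24/((6*5))) - 426)² = ((-6 + 24/30) - 426)² = ((-6 + 24*(1/30)) - 426)² = ((-6 + ⅘) - 426)² = (-26/5 - 426)² = (-2156/5)² = 4648336/25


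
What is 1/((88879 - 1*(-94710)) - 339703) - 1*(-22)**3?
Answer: 1662301871/156114 ≈ 10648.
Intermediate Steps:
1/((88879 - 1*(-94710)) - 339703) - 1*(-22)**3 = 1/((88879 + 94710) - 339703) - 1*(-10648) = 1/(183589 - 339703) + 10648 = 1/(-156114) + 10648 = -1/156114 + 10648 = 1662301871/156114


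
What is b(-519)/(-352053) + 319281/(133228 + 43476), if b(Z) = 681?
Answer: 37427832823/20736391104 ≈ 1.8049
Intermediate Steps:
b(-519)/(-352053) + 319281/(133228 + 43476) = 681/(-352053) + 319281/(133228 + 43476) = 681*(-1/352053) + 319281/176704 = -227/117351 + 319281*(1/176704) = -227/117351 + 319281/176704 = 37427832823/20736391104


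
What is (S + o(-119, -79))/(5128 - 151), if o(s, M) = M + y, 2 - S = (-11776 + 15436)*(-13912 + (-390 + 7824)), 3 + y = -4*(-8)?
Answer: 7903144/1659 ≈ 4763.8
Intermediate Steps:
y = 29 (y = -3 - 4*(-8) = -3 + 32 = 29)
S = 23709482 (S = 2 - (-11776 + 15436)*(-13912 + (-390 + 7824)) = 2 - 3660*(-13912 + 7434) = 2 - 3660*(-6478) = 2 - 1*(-23709480) = 2 + 23709480 = 23709482)
o(s, M) = 29 + M (o(s, M) = M + 29 = 29 + M)
(S + o(-119, -79))/(5128 - 151) = (23709482 + (29 - 79))/(5128 - 151) = (23709482 - 50)/4977 = 23709432*(1/4977) = 7903144/1659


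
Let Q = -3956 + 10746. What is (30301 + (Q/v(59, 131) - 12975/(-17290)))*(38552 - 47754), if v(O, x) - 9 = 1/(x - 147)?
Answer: -5436156142023/19019 ≈ -2.8583e+8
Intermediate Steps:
Q = 6790
v(O, x) = 9 + 1/(-147 + x) (v(O, x) = 9 + 1/(x - 147) = 9 + 1/(-147 + x))
(30301 + (Q/v(59, 131) - 12975/(-17290)))*(38552 - 47754) = (30301 + (6790/(((-1322 + 9*131)/(-147 + 131))) - 12975/(-17290)))*(38552 - 47754) = (30301 + (6790/(((-1322 + 1179)/(-16))) - 12975*(-1/17290)))*(-9202) = (30301 + (6790/((-1/16*(-143))) + 2595/3458))*(-9202) = (30301 + (6790/(143/16) + 2595/3458))*(-9202) = (30301 + (6790*(16/143) + 2595/3458))*(-9202) = (30301 + (108640/143 + 2595/3458))*(-9202) = (30301 + 28926785/38038)*(-9202) = (1181516223/38038)*(-9202) = -5436156142023/19019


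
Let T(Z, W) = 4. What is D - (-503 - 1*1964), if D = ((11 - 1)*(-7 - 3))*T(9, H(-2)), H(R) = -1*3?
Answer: 2067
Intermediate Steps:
H(R) = -3
D = -400 (D = ((11 - 1)*(-7 - 3))*4 = (10*(-10))*4 = -100*4 = -400)
D - (-503 - 1*1964) = -400 - (-503 - 1*1964) = -400 - (-503 - 1964) = -400 - 1*(-2467) = -400 + 2467 = 2067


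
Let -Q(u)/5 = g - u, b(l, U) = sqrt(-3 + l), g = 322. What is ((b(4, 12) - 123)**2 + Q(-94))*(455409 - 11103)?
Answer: 5688894024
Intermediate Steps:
Q(u) = -1610 + 5*u (Q(u) = -5*(322 - u) = -1610 + 5*u)
((b(4, 12) - 123)**2 + Q(-94))*(455409 - 11103) = ((sqrt(-3 + 4) - 123)**2 + (-1610 + 5*(-94)))*(455409 - 11103) = ((sqrt(1) - 123)**2 + (-1610 - 470))*444306 = ((1 - 123)**2 - 2080)*444306 = ((-122)**2 - 2080)*444306 = (14884 - 2080)*444306 = 12804*444306 = 5688894024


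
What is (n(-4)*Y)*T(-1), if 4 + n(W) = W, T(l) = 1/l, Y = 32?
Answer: 256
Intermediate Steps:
n(W) = -4 + W
(n(-4)*Y)*T(-1) = ((-4 - 4)*32)/(-1) = -8*32*(-1) = -256*(-1) = 256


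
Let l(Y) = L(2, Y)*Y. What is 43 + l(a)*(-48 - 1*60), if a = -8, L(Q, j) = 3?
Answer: 2635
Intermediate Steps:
l(Y) = 3*Y
43 + l(a)*(-48 - 1*60) = 43 + (3*(-8))*(-48 - 1*60) = 43 - 24*(-48 - 60) = 43 - 24*(-108) = 43 + 2592 = 2635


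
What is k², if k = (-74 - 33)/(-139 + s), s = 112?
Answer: 11449/729 ≈ 15.705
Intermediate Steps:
k = 107/27 (k = (-74 - 33)/(-139 + 112) = -107/(-27) = -107*(-1/27) = 107/27 ≈ 3.9630)
k² = (107/27)² = 11449/729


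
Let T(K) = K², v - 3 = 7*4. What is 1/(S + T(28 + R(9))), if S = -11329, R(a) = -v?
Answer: -1/11320 ≈ -8.8339e-5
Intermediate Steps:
v = 31 (v = 3 + 7*4 = 3 + 28 = 31)
R(a) = -31 (R(a) = -1*31 = -31)
1/(S + T(28 + R(9))) = 1/(-11329 + (28 - 31)²) = 1/(-11329 + (-3)²) = 1/(-11329 + 9) = 1/(-11320) = -1/11320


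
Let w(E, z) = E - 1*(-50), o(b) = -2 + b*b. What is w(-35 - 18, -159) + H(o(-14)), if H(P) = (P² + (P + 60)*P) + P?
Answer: 87103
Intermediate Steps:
o(b) = -2 + b²
H(P) = P + P² + P*(60 + P) (H(P) = (P² + (60 + P)*P) + P = (P² + P*(60 + P)) + P = P + P² + P*(60 + P))
w(E, z) = 50 + E (w(E, z) = E + 50 = 50 + E)
w(-35 - 18, -159) + H(o(-14)) = (50 + (-35 - 18)) + (-2 + (-14)²)*(61 + 2*(-2 + (-14)²)) = (50 - 53) + (-2 + 196)*(61 + 2*(-2 + 196)) = -3 + 194*(61 + 2*194) = -3 + 194*(61 + 388) = -3 + 194*449 = -3 + 87106 = 87103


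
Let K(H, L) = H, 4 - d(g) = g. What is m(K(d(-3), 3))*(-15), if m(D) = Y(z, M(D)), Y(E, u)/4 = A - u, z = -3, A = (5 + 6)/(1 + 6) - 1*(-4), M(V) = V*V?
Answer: 18240/7 ≈ 2605.7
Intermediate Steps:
M(V) = V**2
A = 39/7 (A = 11/7 + 4 = 39/7 ≈ 5.5714)
d(g) = 4 - g
Y(E, u) = 156/7 - 4*u (Y(E, u) = 4*(39/7 - u) = 156/7 - 4*u)
m(D) = 156/7 - 4*D**2
m(K(d(-3), 3))*(-15) = (156/7 - 4*(4 - 1*(-3))**2)*(-15) = (156/7 - 4*(4 + 3)**2)*(-15) = (156/7 - 4*7**2)*(-15) = (156/7 - 4*49)*(-15) = (156/7 - 196)*(-15) = -1216/7*(-15) = 18240/7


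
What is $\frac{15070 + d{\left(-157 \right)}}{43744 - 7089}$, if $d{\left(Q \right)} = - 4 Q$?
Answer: $\frac{15698}{36655} \approx 0.42826$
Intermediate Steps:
$\frac{15070 + d{\left(-157 \right)}}{43744 - 7089} = \frac{15070 - -628}{43744 - 7089} = \frac{15070 + 628}{36655} = 15698 \cdot \frac{1}{36655} = \frac{15698}{36655}$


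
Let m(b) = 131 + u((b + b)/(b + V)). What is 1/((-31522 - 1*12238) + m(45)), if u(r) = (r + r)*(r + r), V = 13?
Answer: -841/36683889 ≈ -2.2926e-5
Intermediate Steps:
u(r) = 4*r² (u(r) = (2*r)*(2*r) = 4*r²)
m(b) = 131 + 16*b²/(13 + b)² (m(b) = 131 + 4*((b + b)/(b + 13))² = 131 + 4*((2*b)/(13 + b))² = 131 + 4*(2*b/(13 + b))² = 131 + 4*(4*b²/(13 + b)²) = 131 + 16*b²/(13 + b)²)
1/((-31522 - 1*12238) + m(45)) = 1/((-31522 - 1*12238) + (131 + 16*45²/(13 + 45)²)) = 1/((-31522 - 12238) + (131 + 16*2025/58²)) = 1/(-43760 + (131 + 16*2025*(1/3364))) = 1/(-43760 + (131 + 8100/841)) = 1/(-43760 + 118271/841) = 1/(-36683889/841) = -841/36683889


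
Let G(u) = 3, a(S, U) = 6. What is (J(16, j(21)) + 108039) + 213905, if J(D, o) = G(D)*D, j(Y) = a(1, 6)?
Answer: 321992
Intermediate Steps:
j(Y) = 6
J(D, o) = 3*D
(J(16, j(21)) + 108039) + 213905 = (3*16 + 108039) + 213905 = (48 + 108039) + 213905 = 108087 + 213905 = 321992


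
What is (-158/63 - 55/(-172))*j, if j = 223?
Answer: -5287553/10836 ≈ -487.96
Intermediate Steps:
(-158/63 - 55/(-172))*j = (-158/63 - 55/(-172))*223 = (-158*1/63 - 55*(-1/172))*223 = (-158/63 + 55/172)*223 = -23711/10836*223 = -5287553/10836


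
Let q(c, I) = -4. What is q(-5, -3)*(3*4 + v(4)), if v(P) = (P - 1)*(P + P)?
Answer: -144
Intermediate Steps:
v(P) = 2*P*(-1 + P) (v(P) = (-1 + P)*(2*P) = 2*P*(-1 + P))
q(-5, -3)*(3*4 + v(4)) = -4*(3*4 + 2*4*(-1 + 4)) = -4*(12 + 2*4*3) = -4*(12 + 24) = -4*36 = -144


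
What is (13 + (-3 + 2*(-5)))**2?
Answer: 0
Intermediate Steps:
(13 + (-3 + 2*(-5)))**2 = (13 + (-3 - 10))**2 = (13 - 13)**2 = 0**2 = 0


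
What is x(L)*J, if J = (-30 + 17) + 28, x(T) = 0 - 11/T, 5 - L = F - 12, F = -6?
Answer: -165/23 ≈ -7.1739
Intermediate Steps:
L = 23 (L = 5 - (-6 - 12) = 5 - 1*(-18) = 5 + 18 = 23)
x(T) = -11/T
J = 15 (J = -13 + 28 = 15)
x(L)*J = -11/23*15 = -165/23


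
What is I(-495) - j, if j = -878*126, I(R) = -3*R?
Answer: 112113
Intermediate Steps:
j = -110628
I(-495) - j = -3*(-495) - 1*(-110628) = 1485 + 110628 = 112113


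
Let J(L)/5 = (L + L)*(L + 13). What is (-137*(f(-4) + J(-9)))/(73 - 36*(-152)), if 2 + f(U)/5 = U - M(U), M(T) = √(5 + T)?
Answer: 10823/1109 ≈ 9.7592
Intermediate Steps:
J(L) = 10*L*(13 + L) (J(L) = 5*((L + L)*(L + 13)) = 5*((2*L)*(13 + L)) = 5*(2*L*(13 + L)) = 10*L*(13 + L))
f(U) = -10 - 5*√(5 + U) + 5*U (f(U) = -10 + 5*(U - √(5 + U)) = -10 + (-5*√(5 + U) + 5*U) = -10 - 5*√(5 + U) + 5*U)
(-137*(f(-4) + J(-9)))/(73 - 36*(-152)) = (-137*((-10 - 5*√(5 - 4) + 5*(-4)) + 10*(-9)*(13 - 9)))/(73 - 36*(-152)) = (-137*((-10 - 5*√1 - 20) + 10*(-9)*4))/(73 + 5472) = -137*((-10 - 5*1 - 20) - 360)/5545 = -137*((-10 - 5 - 20) - 360)*(1/5545) = -137*(-35 - 360)*(1/5545) = -137*(-395)*(1/5545) = 54115*(1/5545) = 10823/1109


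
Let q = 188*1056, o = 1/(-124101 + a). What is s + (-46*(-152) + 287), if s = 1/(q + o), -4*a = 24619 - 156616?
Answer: 526599203625275/72344992892 ≈ 7279.0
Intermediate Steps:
a = 131997/4 (a = -(24619 - 156616)/4 = -¼*(-131997) = 131997/4 ≈ 32999.)
o = -4/364407 (o = 1/(-124101 + 131997/4) = 1/(-364407/4) = -4/364407 ≈ -1.0977e-5)
q = 198528
s = 364407/72344992892 (s = 1/(198528 - 4/364407) = 1/(72344992892/364407) = 364407/72344992892 ≈ 5.0371e-6)
s + (-46*(-152) + 287) = 364407/72344992892 + (-46*(-152) + 287) = 364407/72344992892 + (6992 + 287) = 364407/72344992892 + 7279 = 526599203625275/72344992892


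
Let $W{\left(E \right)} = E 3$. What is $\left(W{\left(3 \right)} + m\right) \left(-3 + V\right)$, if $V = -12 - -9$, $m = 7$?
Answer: $-96$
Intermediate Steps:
$V = -3$ ($V = -12 + 9 = -3$)
$W{\left(E \right)} = 3 E$
$\left(W{\left(3 \right)} + m\right) \left(-3 + V\right) = \left(3 \cdot 3 + 7\right) \left(-3 - 3\right) = \left(9 + 7\right) \left(-6\right) = 16 \left(-6\right) = -96$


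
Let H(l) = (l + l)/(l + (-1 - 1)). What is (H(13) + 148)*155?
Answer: 256370/11 ≈ 23306.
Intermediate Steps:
H(l) = 2*l/(-2 + l) (H(l) = (2*l)/(l - 2) = (2*l)/(-2 + l) = 2*l/(-2 + l))
(H(13) + 148)*155 = (2*13/(-2 + 13) + 148)*155 = (2*13/11 + 148)*155 = (2*13*(1/11) + 148)*155 = (26/11 + 148)*155 = (1654/11)*155 = 256370/11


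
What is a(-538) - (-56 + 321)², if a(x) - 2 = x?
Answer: -70761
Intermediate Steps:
a(x) = 2 + x
a(-538) - (-56 + 321)² = (2 - 538) - (-56 + 321)² = -536 - 1*265² = -536 - 1*70225 = -536 - 70225 = -70761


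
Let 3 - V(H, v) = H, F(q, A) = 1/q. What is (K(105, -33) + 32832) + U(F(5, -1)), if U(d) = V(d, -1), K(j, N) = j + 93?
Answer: 165164/5 ≈ 33033.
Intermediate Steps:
K(j, N) = 93 + j
V(H, v) = 3 - H
U(d) = 3 - d
(K(105, -33) + 32832) + U(F(5, -1)) = ((93 + 105) + 32832) + (3 - 1/5) = (198 + 32832) + (3 - 1*⅕) = 33030 + (3 - ⅕) = 33030 + 14/5 = 165164/5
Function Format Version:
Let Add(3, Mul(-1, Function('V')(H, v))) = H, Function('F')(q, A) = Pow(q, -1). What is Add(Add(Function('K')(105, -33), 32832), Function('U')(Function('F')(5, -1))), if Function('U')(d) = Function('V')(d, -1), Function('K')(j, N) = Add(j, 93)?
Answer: Rational(165164, 5) ≈ 33033.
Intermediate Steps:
Function('K')(j, N) = Add(93, j)
Function('V')(H, v) = Add(3, Mul(-1, H))
Function('U')(d) = Add(3, Mul(-1, d))
Add(Add(Function('K')(105, -33), 32832), Function('U')(Function('F')(5, -1))) = Add(Add(Add(93, 105), 32832), Add(3, Mul(-1, Pow(5, -1)))) = Add(Add(198, 32832), Add(3, Mul(-1, Rational(1, 5)))) = Add(33030, Add(3, Rational(-1, 5))) = Add(33030, Rational(14, 5)) = Rational(165164, 5)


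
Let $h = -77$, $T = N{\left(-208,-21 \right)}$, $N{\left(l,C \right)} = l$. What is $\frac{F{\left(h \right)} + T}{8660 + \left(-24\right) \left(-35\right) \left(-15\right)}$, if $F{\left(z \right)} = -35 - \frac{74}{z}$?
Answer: $\frac{18637}{303380} \approx 0.061431$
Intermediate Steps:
$T = -208$
$\frac{F{\left(h \right)} + T}{8660 + \left(-24\right) \left(-35\right) \left(-15\right)} = \frac{\left(-35 - \frac{74}{-77}\right) - 208}{8660 + \left(-24\right) \left(-35\right) \left(-15\right)} = \frac{\left(-35 - - \frac{74}{77}\right) - 208}{8660 + 840 \left(-15\right)} = \frac{\left(-35 + \frac{74}{77}\right) - 208}{8660 - 12600} = \frac{- \frac{2621}{77} - 208}{-3940} = \left(- \frac{18637}{77}\right) \left(- \frac{1}{3940}\right) = \frac{18637}{303380}$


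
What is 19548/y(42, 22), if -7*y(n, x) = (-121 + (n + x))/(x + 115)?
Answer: 6248844/19 ≈ 3.2889e+5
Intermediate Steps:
y(n, x) = -(-121 + n + x)/(7*(115 + x)) (y(n, x) = -(-121 + (n + x))/(7*(x + 115)) = -(-121 + n + x)/(7*(115 + x)))
19548/y(42, 22) = 19548/(((121 - 1*42 - 1*22)/(7*(115 + 22)))) = 19548/(((⅐)*(121 - 42 - 22)/137)) = 19548/(((⅐)*(1/137)*57)) = 19548/(57/959) = 19548*(959/57) = 6248844/19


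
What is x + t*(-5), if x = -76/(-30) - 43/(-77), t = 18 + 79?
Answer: -556604/1155 ≈ -481.91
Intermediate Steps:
t = 97
x = 3571/1155 (x = -76*(-1/30) - 43*(-1/77) = 38/15 + 43/77 = 3571/1155 ≈ 3.0918)
x + t*(-5) = 3571/1155 + 97*(-5) = 3571/1155 - 485 = -556604/1155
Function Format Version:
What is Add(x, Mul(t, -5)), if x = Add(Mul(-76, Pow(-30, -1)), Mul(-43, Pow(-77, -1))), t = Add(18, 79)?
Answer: Rational(-556604, 1155) ≈ -481.91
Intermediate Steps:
t = 97
x = Rational(3571, 1155) (x = Add(Mul(-76, Rational(-1, 30)), Mul(-43, Rational(-1, 77))) = Add(Rational(38, 15), Rational(43, 77)) = Rational(3571, 1155) ≈ 3.0918)
Add(x, Mul(t, -5)) = Add(Rational(3571, 1155), Mul(97, -5)) = Add(Rational(3571, 1155), -485) = Rational(-556604, 1155)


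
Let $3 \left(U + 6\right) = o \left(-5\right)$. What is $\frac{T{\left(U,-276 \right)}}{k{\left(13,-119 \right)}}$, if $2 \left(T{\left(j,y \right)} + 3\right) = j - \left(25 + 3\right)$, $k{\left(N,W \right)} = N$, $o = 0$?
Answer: $- \frac{20}{13} \approx -1.5385$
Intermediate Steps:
$U = -6$ ($U = -6 + \frac{0 \left(-5\right)}{3} = -6 + \frac{1}{3} \cdot 0 = -6 + 0 = -6$)
$T{\left(j,y \right)} = -17 + \frac{j}{2}$ ($T{\left(j,y \right)} = -3 + \frac{j - \left(25 + 3\right)}{2} = -3 + \frac{j - 28}{2} = -3 + \frac{-28 + j}{2} = -3 + \left(-14 + \frac{j}{2}\right) = -17 + \frac{j}{2}$)
$\frac{T{\left(U,-276 \right)}}{k{\left(13,-119 \right)}} = \frac{-17 + \frac{1}{2} \left(-6\right)}{13} = \left(-17 - 3\right) \frac{1}{13} = \left(-20\right) \frac{1}{13} = - \frac{20}{13}$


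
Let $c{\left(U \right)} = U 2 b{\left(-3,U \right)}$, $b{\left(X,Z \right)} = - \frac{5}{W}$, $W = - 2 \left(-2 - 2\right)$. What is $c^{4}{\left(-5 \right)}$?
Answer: $\frac{390625}{256} \approx 1525.9$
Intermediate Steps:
$W = 8$ ($W = \left(-2\right) \left(-4\right) = 8$)
$b{\left(X,Z \right)} = - \frac{5}{8}$
$c{\left(U \right)} = - \frac{5 U}{4}$ ($c{\left(U \right)} = U 2 \left(- \frac{5}{8}\right) = 2 U \left(- \frac{5}{8}\right) = - \frac{5 U}{4}$)
$c^{4}{\left(-5 \right)} = \left(\left(- \frac{5}{4}\right) \left(-5\right)\right)^{4} = \left(\frac{25}{4}\right)^{4} = \frac{390625}{256}$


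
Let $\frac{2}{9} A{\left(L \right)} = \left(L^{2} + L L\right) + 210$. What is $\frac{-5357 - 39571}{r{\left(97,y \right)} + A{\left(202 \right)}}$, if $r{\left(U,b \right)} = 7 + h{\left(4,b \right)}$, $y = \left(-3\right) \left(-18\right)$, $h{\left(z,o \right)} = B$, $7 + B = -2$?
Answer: $- \frac{44928}{368179} \approx -0.12203$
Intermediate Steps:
$A{\left(L \right)} = 945 + 9 L^{2}$ ($A{\left(L \right)} = \frac{9 \left(\left(L^{2} + L L\right) + 210\right)}{2} = \frac{9 \left(\left(L^{2} + L^{2}\right) + 210\right)}{2} = \frac{9 \left(2 L^{2} + 210\right)}{2} = \frac{9 \left(210 + 2 L^{2}\right)}{2} = 945 + 9 L^{2}$)
$B = -9$ ($B = -7 - 2 = -9$)
$h{\left(z,o \right)} = -9$
$y = 54$
$r{\left(U,b \right)} = -2$ ($r{\left(U,b \right)} = 7 - 9 = -2$)
$\frac{-5357 - 39571}{r{\left(97,y \right)} + A{\left(202 \right)}} = \frac{-5357 - 39571}{-2 + \left(945 + 9 \cdot 202^{2}\right)} = - \frac{44928}{-2 + \left(945 + 9 \cdot 40804\right)} = - \frac{44928}{-2 + \left(945 + 367236\right)} = - \frac{44928}{-2 + 368181} = - \frac{44928}{368179}$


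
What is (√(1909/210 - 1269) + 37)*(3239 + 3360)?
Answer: 244163 + 6599*I*√55562010/210 ≈ 2.4416e+5 + 2.3423e+5*I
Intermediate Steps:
(√(1909/210 - 1269) + 37)*(3239 + 3360) = (√(1909*(1/210) - 1269) + 37)*6599 = (√(1909/210 - 1269) + 37)*6599 = (√(-264581/210) + 37)*6599 = (I*√55562010/210 + 37)*6599 = (37 + I*√55562010/210)*6599 = 244163 + 6599*I*√55562010/210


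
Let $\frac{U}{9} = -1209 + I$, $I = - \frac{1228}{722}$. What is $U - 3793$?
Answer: $- \frac{5302840}{361} \approx -14689.0$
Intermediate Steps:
$I = - \frac{614}{361}$ ($I = \left(-1228\right) \frac{1}{722} = - \frac{614}{361} \approx -1.7008$)
$U = - \frac{3933567}{361}$ ($U = 9 \left(-1209 - \frac{614}{361}\right) = 9 \left(- \frac{437063}{361}\right) = - \frac{3933567}{361} \approx -10896.0$)
$U - 3793 = - \frac{3933567}{361} - 3793 = - \frac{5302840}{361}$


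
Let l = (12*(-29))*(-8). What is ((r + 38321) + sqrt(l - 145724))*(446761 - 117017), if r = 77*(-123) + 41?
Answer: 9526633904 + 659488*I*sqrt(35735) ≈ 9.5266e+9 + 1.2467e+8*I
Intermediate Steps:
r = -9430 (r = -9471 + 41 = -9430)
l = 2784 (l = -348*(-8) = 2784)
((r + 38321) + sqrt(l - 145724))*(446761 - 117017) = ((-9430 + 38321) + sqrt(2784 - 145724))*(446761 - 117017) = (28891 + sqrt(-142940))*329744 = (28891 + 2*I*sqrt(35735))*329744 = 9526633904 + 659488*I*sqrt(35735)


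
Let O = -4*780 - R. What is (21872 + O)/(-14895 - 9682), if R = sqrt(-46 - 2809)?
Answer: -18752/24577 + I*sqrt(2855)/24577 ≈ -0.76299 + 0.0021741*I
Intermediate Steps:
R = I*sqrt(2855) (R = sqrt(-2855) = I*sqrt(2855) ≈ 53.432*I)
O = -3120 - I*sqrt(2855) (O = -4*780 - I*sqrt(2855) = -3120 - I*sqrt(2855) ≈ -3120.0 - 53.432*I)
(21872 + O)/(-14895 - 9682) = (21872 + (-3120 - I*sqrt(2855)))/(-14895 - 9682) = (18752 - I*sqrt(2855))/(-24577) = (18752 - I*sqrt(2855))*(-1/24577) = -18752/24577 + I*sqrt(2855)/24577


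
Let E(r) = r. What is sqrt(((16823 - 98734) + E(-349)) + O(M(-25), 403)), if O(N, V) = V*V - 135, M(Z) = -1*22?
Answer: sqrt(80014) ≈ 282.87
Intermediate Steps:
M(Z) = -22
O(N, V) = -135 + V**2 (O(N, V) = V**2 - 135 = -135 + V**2)
sqrt(((16823 - 98734) + E(-349)) + O(M(-25), 403)) = sqrt(((16823 - 98734) - 349) + (-135 + 403**2)) = sqrt((-81911 - 349) + (-135 + 162409)) = sqrt(-82260 + 162274) = sqrt(80014)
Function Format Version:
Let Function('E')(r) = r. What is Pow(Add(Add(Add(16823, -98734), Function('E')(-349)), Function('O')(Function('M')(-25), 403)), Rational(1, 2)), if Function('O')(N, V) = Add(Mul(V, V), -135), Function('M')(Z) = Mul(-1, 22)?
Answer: Pow(80014, Rational(1, 2)) ≈ 282.87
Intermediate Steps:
Function('M')(Z) = -22
Function('O')(N, V) = Add(-135, Pow(V, 2)) (Function('O')(N, V) = Add(Pow(V, 2), -135) = Add(-135, Pow(V, 2)))
Pow(Add(Add(Add(16823, -98734), Function('E')(-349)), Function('O')(Function('M')(-25), 403)), Rational(1, 2)) = Pow(Add(Add(Add(16823, -98734), -349), Add(-135, Pow(403, 2))), Rational(1, 2)) = Pow(Add(Add(-81911, -349), Add(-135, 162409)), Rational(1, 2)) = Pow(Add(-82260, 162274), Rational(1, 2)) = Pow(80014, Rational(1, 2))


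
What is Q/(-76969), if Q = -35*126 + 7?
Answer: 4403/76969 ≈ 0.057205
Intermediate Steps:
Q = -4403 (Q = -4410 + 7 = -4403)
Q/(-76969) = -4403/(-76969) = -4403*(-1/76969) = 4403/76969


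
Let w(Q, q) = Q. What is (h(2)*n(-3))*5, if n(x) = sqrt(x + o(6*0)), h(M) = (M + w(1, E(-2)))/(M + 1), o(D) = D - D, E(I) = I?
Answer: 5*I*sqrt(3) ≈ 8.6602*I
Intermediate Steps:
o(D) = 0
h(M) = 1 (h(M) = (M + 1)/(M + 1) = (1 + M)/(1 + M) = 1)
n(x) = sqrt(x) (n(x) = sqrt(x + 0) = sqrt(x))
(h(2)*n(-3))*5 = (1*sqrt(-3))*5 = (1*(I*sqrt(3)))*5 = (I*sqrt(3))*5 = 5*I*sqrt(3)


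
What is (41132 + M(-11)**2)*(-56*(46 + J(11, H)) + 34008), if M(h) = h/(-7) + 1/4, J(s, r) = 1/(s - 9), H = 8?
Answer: 253195448739/196 ≈ 1.2918e+9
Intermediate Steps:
J(s, r) = 1/(-9 + s)
M(h) = 1/4 - h/7 (M(h) = h*(-1/7) + 1*(1/4) = -h/7 + 1/4 = 1/4 - h/7)
(41132 + M(-11)**2)*(-56*(46 + J(11, H)) + 34008) = (41132 + (1/4 - 1/7*(-11))**2)*(-56*(46 + 1/(-9 + 11)) + 34008) = (41132 + (1/4 + 11/7)**2)*(-56*(46 + 1/2) + 34008) = (41132 + (51/28)**2)*(-56*(46 + 1/2) + 34008) = (41132 + 2601/784)*(-56*93/2 + 34008) = 32250089*(-2604 + 34008)/784 = (32250089/784)*31404 = 253195448739/196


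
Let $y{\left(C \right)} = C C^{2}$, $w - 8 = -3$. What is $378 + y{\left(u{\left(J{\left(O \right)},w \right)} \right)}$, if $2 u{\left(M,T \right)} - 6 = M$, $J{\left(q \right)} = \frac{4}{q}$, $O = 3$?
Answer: $\frac{11537}{27} \approx 427.3$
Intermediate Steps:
$w = 5$ ($w = 8 - 3 = 5$)
$u{\left(M,T \right)} = 3 + \frac{M}{2}$
$y{\left(C \right)} = C^{3}$
$378 + y{\left(u{\left(J{\left(O \right)},w \right)} \right)} = 378 + \left(3 + \frac{4 \cdot \frac{1}{3}}{2}\right)^{3} = 378 + \left(3 + \frac{1}{2} \cdot \frac{4}{3}\right)^{3} = 378 + \left(3 + \frac{2}{3}\right)^{3} = 378 + \left(\frac{11}{3}\right)^{3} = 378 + \frac{1331}{27} = \frac{11537}{27}$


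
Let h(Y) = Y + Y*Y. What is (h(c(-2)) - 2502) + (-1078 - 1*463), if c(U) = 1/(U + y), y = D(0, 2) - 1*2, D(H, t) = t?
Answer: -16173/4 ≈ -4043.3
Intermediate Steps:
y = 0 (y = 2 - 1*2 = 2 - 2 = 0)
c(U) = 1/U (c(U) = 1/(U + 0) = 1/U)
h(Y) = Y + Y²
(h(c(-2)) - 2502) + (-1078 - 1*463) = ((1 + 1/(-2))/(-2) - 2502) + (-1078 - 1*463) = (-(1 - ½)/2 - 2502) + (-1078 - 463) = (-½*½ - 2502) - 1541 = (-¼ - 2502) - 1541 = -10009/4 - 1541 = -16173/4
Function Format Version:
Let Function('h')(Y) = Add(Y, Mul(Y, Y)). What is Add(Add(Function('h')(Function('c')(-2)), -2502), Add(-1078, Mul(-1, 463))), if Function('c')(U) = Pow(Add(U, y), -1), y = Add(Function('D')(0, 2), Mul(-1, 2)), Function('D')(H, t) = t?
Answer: Rational(-16173, 4) ≈ -4043.3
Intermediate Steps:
y = 0 (y = Add(2, Mul(-1, 2)) = Add(2, -2) = 0)
Function('c')(U) = Pow(U, -1) (Function('c')(U) = Pow(Add(U, 0), -1) = Pow(U, -1))
Function('h')(Y) = Add(Y, Pow(Y, 2))
Add(Add(Function('h')(Function('c')(-2)), -2502), Add(-1078, Mul(-1, 463))) = Add(Add(Mul(Pow(-2, -1), Add(1, Pow(-2, -1))), -2502), Add(-1078, Mul(-1, 463))) = Add(Add(Mul(Rational(-1, 2), Add(1, Rational(-1, 2))), -2502), Add(-1078, -463)) = Add(Add(Mul(Rational(-1, 2), Rational(1, 2)), -2502), -1541) = Add(Add(Rational(-1, 4), -2502), -1541) = Add(Rational(-10009, 4), -1541) = Rational(-16173, 4)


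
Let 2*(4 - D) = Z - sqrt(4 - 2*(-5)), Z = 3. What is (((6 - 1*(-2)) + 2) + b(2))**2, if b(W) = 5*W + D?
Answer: (45 + sqrt(14))**2/4 ≈ 593.94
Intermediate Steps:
D = 5/2 + sqrt(14)/2 (D = 4 - (3 - sqrt(4 - 2*(-5)))/2 = 4 - (3 - sqrt(4 + 10))/2 = 4 - (3 - sqrt(14))/2 = 4 + (-3/2 + sqrt(14)/2) = 5/2 + sqrt(14)/2 ≈ 4.3708)
b(W) = 5/2 + sqrt(14)/2 + 5*W (b(W) = 5*W + (5/2 + sqrt(14)/2) = 5/2 + sqrt(14)/2 + 5*W)
(((6 - 1*(-2)) + 2) + b(2))**2 = (((6 - 1*(-2)) + 2) + (5/2 + sqrt(14)/2 + 5*2))**2 = (((6 + 2) + 2) + (5/2 + sqrt(14)/2 + 10))**2 = ((8 + 2) + (25/2 + sqrt(14)/2))**2 = (10 + (25/2 + sqrt(14)/2))**2 = (45/2 + sqrt(14)/2)**2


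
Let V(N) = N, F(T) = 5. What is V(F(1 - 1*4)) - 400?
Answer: -395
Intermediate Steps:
V(F(1 - 1*4)) - 400 = 5 - 400 = -395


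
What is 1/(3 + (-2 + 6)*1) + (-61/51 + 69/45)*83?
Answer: 50221/1785 ≈ 28.135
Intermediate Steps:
1/(3 + (-2 + 6)*1) + (-61/51 + 69/45)*83 = 1/(3 + 4*1) + (-61*1/51 + 69*(1/45))*83 = 1/(3 + 4) + (-61/51 + 23/15)*83 = 1/7 + (86/255)*83 = ⅐ + 7138/255 = 50221/1785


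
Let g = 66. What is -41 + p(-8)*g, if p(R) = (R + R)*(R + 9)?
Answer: -1097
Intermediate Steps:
p(R) = 2*R*(9 + R) (p(R) = (2*R)*(9 + R) = 2*R*(9 + R))
-41 + p(-8)*g = -41 + (2*(-8)*(9 - 8))*66 = -41 + (2*(-8)*1)*66 = -41 - 16*66 = -41 - 1056 = -1097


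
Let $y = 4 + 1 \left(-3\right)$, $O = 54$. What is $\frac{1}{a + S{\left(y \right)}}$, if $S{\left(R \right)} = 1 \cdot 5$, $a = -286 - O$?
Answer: $- \frac{1}{335} \approx -0.0029851$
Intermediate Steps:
$a = -340$ ($a = -286 - 54 = -340$)
$y = 1$ ($y = 4 - 3 = 1$)
$S{\left(R \right)} = 5$
$\frac{1}{a + S{\left(y \right)}} = \frac{1}{-340 + 5} = \frac{1}{-335} = - \frac{1}{335}$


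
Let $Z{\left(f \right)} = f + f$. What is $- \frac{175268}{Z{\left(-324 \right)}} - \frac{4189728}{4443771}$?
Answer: $\frac{64677992657}{239963634} \approx 269.53$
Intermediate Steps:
$Z{\left(f \right)} = 2 f$
$- \frac{175268}{Z{\left(-324 \right)}} - \frac{4189728}{4443771} = - \frac{175268}{2 \left(-324\right)} - \frac{4189728}{4443771} = - \frac{175268}{-648} - \frac{1396576}{1481257} = \left(-175268\right) \left(- \frac{1}{648}\right) - \frac{1396576}{1481257} = \frac{43817}{162} - \frac{1396576}{1481257} = \frac{64677992657}{239963634}$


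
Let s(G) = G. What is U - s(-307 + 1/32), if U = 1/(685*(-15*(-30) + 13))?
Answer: 3115413597/10148960 ≈ 306.97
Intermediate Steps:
U = 1/317155 (U = 1/(685*(450 + 13)) = 1/(685*463) = 1/317155 ≈ 3.1530e-6)
U - s(-307 + 1/32) = 1/317155 - (-307 + 1/32) = 1/317155 - 1*(-9823/32) = 1/317155 + 9823/32 = 3115413597/10148960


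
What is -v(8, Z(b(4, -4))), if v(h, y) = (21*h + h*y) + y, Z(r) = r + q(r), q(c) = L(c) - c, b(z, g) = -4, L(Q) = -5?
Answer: -123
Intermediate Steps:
q(c) = -5 - c
Z(r) = -5 (Z(r) = r + (-5 - r) = -5)
v(h, y) = y + 21*h + h*y
-v(8, Z(b(4, -4))) = -(-5 + 21*8 + 8*(-5)) = -(-5 + 168 - 40) = -1*123 = -123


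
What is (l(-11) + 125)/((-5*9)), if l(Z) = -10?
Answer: -23/9 ≈ -2.5556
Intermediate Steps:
(l(-11) + 125)/((-5*9)) = (-10 + 125)/((-5*9)) = 115/(-45) = -1/45*115 = -23/9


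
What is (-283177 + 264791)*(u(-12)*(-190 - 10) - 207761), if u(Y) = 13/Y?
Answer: 11447730338/3 ≈ 3.8159e+9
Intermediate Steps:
(-283177 + 264791)*(u(-12)*(-190 - 10) - 207761) = (-283177 + 264791)*((13/(-12))*(-190 - 10) - 207761) = -18386*((13*(-1/12))*(-200) - 207761) = -18386*(-13/12*(-200) - 207761) = -18386*(650/3 - 207761) = -18386*(-622633/3) = 11447730338/3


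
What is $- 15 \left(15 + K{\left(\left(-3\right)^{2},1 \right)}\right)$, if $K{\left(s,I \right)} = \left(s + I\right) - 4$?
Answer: $-315$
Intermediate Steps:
$K{\left(s,I \right)} = -4 + I + s$ ($K{\left(s,I \right)} = \left(I + s\right) - 4 = -4 + I + s$)
$- 15 \left(15 + K{\left(\left(-3\right)^{2},1 \right)}\right) = - 15 \left(15 + \left(-4 + 1 + \left(-3\right)^{2}\right)\right) = - 15 \left(15 + \left(-4 + 1 + 9\right)\right) = - 15 \left(15 + 6\right) = \left(-15\right) 21 = -315$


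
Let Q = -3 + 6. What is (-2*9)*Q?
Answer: -54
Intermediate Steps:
Q = 3
(-2*9)*Q = -2*9*3 = -18*3 = -54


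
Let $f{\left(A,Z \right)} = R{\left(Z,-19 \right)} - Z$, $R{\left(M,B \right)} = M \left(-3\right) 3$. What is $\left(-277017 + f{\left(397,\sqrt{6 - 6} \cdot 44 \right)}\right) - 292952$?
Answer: $-569969$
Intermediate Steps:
$R{\left(M,B \right)} = - 9 M$ ($R{\left(M,B \right)} = - 3 M 3 = - 9 M$)
$f{\left(A,Z \right)} = - 10 Z$ ($f{\left(A,Z \right)} = - 9 Z - Z = - 10 Z$)
$\left(-277017 + f{\left(397,\sqrt{6 - 6} \cdot 44 \right)}\right) - 292952 = \left(-277017 - 10 \sqrt{6 - 6} \cdot 44\right) - 292952 = \left(-277017 - 10 \sqrt{0} \cdot 44\right) - 292952 = \left(-277017 - 10 \cdot 0 \cdot 44\right) - 292952 = \left(-277017 - 0\right) - 292952 = \left(-277017 + 0\right) - 292952 = -277017 - 292952 = -569969$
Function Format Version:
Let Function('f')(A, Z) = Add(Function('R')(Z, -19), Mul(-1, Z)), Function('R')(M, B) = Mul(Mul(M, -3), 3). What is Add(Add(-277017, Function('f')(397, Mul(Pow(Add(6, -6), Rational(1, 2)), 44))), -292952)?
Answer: -569969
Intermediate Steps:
Function('R')(M, B) = Mul(-9, M) (Function('R')(M, B) = Mul(Mul(-3, M), 3) = Mul(-9, M))
Function('f')(A, Z) = Mul(-10, Z) (Function('f')(A, Z) = Add(Mul(-9, Z), Mul(-1, Z)) = Mul(-10, Z))
Add(Add(-277017, Function('f')(397, Mul(Pow(Add(6, -6), Rational(1, 2)), 44))), -292952) = Add(Add(-277017, Mul(-10, Mul(Pow(Add(6, -6), Rational(1, 2)), 44))), -292952) = Add(Add(-277017, Mul(-10, Mul(Pow(0, Rational(1, 2)), 44))), -292952) = Add(Add(-277017, Mul(-10, Mul(0, 44))), -292952) = Add(Add(-277017, Mul(-10, 0)), -292952) = Add(Add(-277017, 0), -292952) = Add(-277017, -292952) = -569969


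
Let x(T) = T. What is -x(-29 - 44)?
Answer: 73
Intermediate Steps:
-x(-29 - 44) = -(-29 - 44) = -1*(-73) = 73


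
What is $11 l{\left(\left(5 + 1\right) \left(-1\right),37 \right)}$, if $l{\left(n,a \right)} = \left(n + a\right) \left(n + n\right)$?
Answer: $-4092$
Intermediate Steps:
$l{\left(n,a \right)} = 2 n \left(a + n\right)$ ($l{\left(n,a \right)} = \left(a + n\right) 2 n = 2 n \left(a + n\right)$)
$11 l{\left(\left(5 + 1\right) \left(-1\right),37 \right)} = 11 \cdot 2 \left(5 + 1\right) \left(-1\right) \left(37 + \left(5 + 1\right) \left(-1\right)\right) = 11 \cdot 2 \cdot 6 \left(-1\right) \left(37 + 6 \left(-1\right)\right) = 11 \cdot 2 \left(-6\right) \left(37 - 6\right) = 11 \cdot 2 \left(-6\right) 31 = 11 \left(-372\right) = -4092$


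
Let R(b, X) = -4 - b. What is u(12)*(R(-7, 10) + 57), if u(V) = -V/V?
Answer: -60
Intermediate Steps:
u(V) = -1 (u(V) = -1*1 = -1)
u(12)*(R(-7, 10) + 57) = -((-4 - 1*(-7)) + 57) = -((-4 + 7) + 57) = -(3 + 57) = -1*60 = -60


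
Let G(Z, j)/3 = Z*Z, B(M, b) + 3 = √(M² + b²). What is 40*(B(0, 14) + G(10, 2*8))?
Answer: 12440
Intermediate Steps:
B(M, b) = -3 + √(M² + b²)
G(Z, j) = 3*Z² (G(Z, j) = 3*(Z*Z) = 3*Z²)
40*(B(0, 14) + G(10, 2*8)) = 40*((-3 + √(0² + 14²)) + 3*10²) = 40*((-3 + √(0 + 196)) + 3*100) = 40*((-3 + √196) + 300) = 40*((-3 + 14) + 300) = 40*(11 + 300) = 40*311 = 12440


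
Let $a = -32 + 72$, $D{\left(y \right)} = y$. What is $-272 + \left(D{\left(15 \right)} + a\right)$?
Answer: $-217$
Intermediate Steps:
$a = 40$
$-272 + \left(D{\left(15 \right)} + a\right) = -272 + \left(15 + 40\right) = -272 + 55 = -217$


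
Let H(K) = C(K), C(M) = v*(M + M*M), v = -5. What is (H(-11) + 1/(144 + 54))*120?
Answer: -2177980/33 ≈ -65999.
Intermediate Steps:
C(M) = -5*M - 5*M**2 (C(M) = -5*(M + M*M) = -5*(M + M**2) = -5*M - 5*M**2)
H(K) = -5*K*(1 + K)
(H(-11) + 1/(144 + 54))*120 = (-5*(-11)*(1 - 11) + 1/(144 + 54))*120 = (-5*(-11)*(-10) + 1/198)*120 = (-550 + 1/198)*120 = -108899/198*120 = -2177980/33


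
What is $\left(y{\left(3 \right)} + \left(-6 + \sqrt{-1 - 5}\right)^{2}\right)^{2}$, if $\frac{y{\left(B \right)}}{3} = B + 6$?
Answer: $2385 - 1368 i \sqrt{6} \approx 2385.0 - 3350.9 i$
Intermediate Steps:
$y{\left(B \right)} = 18 + 3 B$ ($y{\left(B \right)} = 3 \left(B + 6\right) = 3 \left(6 + B\right) = 18 + 3 B$)
$\left(y{\left(3 \right)} + \left(-6 + \sqrt{-1 - 5}\right)^{2}\right)^{2} = \left(\left(18 + 3 \cdot 3\right) + \left(-6 + \sqrt{-1 - 5}\right)^{2}\right)^{2} = \left(\left(18 + 9\right) + \left(-6 + \sqrt{-6}\right)^{2}\right)^{2} = \left(27 + \left(-6 + i \sqrt{6}\right)^{2}\right)^{2}$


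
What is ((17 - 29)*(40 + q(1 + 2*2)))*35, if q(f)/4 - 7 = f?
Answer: -36960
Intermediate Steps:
q(f) = 28 + 4*f
((17 - 29)*(40 + q(1 + 2*2)))*35 = ((17 - 29)*(40 + (28 + 4*(1 + 2*2))))*35 = -12*(40 + (28 + 4*(1 + 4)))*35 = -12*(40 + (28 + 4*5))*35 = -12*(40 + (28 + 20))*35 = -12*(40 + 48)*35 = -12*88*35 = -1056*35 = -36960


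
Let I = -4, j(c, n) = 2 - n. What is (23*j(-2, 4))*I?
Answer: 184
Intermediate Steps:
(23*j(-2, 4))*I = (23*(2 - 1*4))*(-4) = (23*(2 - 4))*(-4) = (23*(-2))*(-4) = -46*(-4) = 184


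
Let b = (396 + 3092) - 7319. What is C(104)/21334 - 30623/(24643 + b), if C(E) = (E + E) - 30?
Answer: -324803273/222001604 ≈ -1.4631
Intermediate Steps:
C(E) = -30 + 2*E (C(E) = 2*E - 30 = -30 + 2*E)
b = -3831 (b = 3488 - 7319 = -3831)
C(104)/21334 - 30623/(24643 + b) = (-30 + 2*104)/21334 - 30623/(24643 - 3831) = (-30 + 208)*(1/21334) - 30623/20812 = 178*(1/21334) - 30623*1/20812 = 89/10667 - 30623/20812 = -324803273/222001604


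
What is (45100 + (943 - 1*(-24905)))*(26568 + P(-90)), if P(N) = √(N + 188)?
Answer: 1884946464 + 496636*√2 ≈ 1.8856e+9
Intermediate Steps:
P(N) = √(188 + N)
(45100 + (943 - 1*(-24905)))*(26568 + P(-90)) = (45100 + (943 - 1*(-24905)))*(26568 + √(188 - 90)) = (45100 + (943 + 24905))*(26568 + √98) = (45100 + 25848)*(26568 + 7*√2) = 70948*(26568 + 7*√2) = 1884946464 + 496636*√2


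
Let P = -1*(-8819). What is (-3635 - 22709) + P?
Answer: -17525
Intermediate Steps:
P = 8819
(-3635 - 22709) + P = (-3635 - 22709) + 8819 = -26344 + 8819 = -17525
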